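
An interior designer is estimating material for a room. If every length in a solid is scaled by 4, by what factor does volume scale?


Linear scale factor k = 4
Rule: under a linear scaling by k, volumes scale by k^3.
k^3 = 4 * 4 * 4
k^3 = 16 * 4
k^3 = 64
Volume scales by a factor of 64.
64 (dimensionless)


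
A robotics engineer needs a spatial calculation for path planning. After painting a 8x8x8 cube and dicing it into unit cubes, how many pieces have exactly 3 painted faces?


Large cube: 8 x 8 x 8, cut into unit cubes.
Cubes with 3 painted faces are at the corners. A cube always has 8 corners.
Count = 8
8 unit cubes


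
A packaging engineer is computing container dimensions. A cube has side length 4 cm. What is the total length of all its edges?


Shape: cube
Side s = 4 cm
A cube has 12 edges, all equal.
Formula: total edge length = 12 * s
Total = 12 * 4
Total = 48
48 cm


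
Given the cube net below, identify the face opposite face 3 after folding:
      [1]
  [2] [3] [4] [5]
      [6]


Net: cross layout. Take square 3 as the base (bottom).
Fold the four squares in the horizontal row up around 3: 2 -> left, 4 -> right, 5 wraps to the top.
Fold 1 and 6 up from 3: 1 -> back, 6 -> front.
Opposite pairs are therefore: (1, 6), (2, 4), (3, 5).
Face 3 is opposite face 5.
face 5


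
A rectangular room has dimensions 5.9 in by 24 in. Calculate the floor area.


Shape: rectangle
Length l = 5.9 in, Width w = 24 in
Formula: A = l * w
A = 5.9 * 24
A = 141.6
141.6 in^2


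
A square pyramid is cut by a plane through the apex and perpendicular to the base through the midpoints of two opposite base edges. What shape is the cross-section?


Solid: square pyramid
Cutting plane: through the apex and perpendicular to the base through the midpoints of two opposite base edges
Visualize the intersection of the plane with the solid's surface.
The boundary of the cut region is a isosceles triangle.
isosceles triangle


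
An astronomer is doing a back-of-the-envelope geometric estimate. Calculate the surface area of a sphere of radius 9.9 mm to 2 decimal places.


Shape: sphere
Radius r = 9.9 mm
Formula: SA = 4 * pi * r^2
r^2 = 98.01
SA = 4 * pi * 98.01
SA = 392.04 * pi
SA = 1231.63
1231.63 mm^2


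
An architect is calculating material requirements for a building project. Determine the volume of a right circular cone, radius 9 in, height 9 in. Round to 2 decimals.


Shape: cone
Radius r = 9 in, Height h = 9 in
Formula: V = (1/3) * pi * r^2 * h
r^2 = 81
pi * r^2 * h = pi * 81 * 9 = 729 * pi
V = 729 * pi / 3
V = 763.41
763.41 in^3


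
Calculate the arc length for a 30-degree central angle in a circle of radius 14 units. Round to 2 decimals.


Shape: circular arc
Radius r = 14 units, Angle = 30 degrees
Formula: L = (angle/360) * 2 * pi * r
2 * pi * r = 28 * pi
L = (30/360) * 28 * pi
L = 2.333333 * pi
L = 7.33
7.33 units


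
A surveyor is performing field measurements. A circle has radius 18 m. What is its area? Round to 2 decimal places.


Shape: circle
Radius r = 18 m
Formula: A = pi * r^2
r^2 = 18^2 = 324
A = pi * 324
A = 1017.88
1017.88 m^2


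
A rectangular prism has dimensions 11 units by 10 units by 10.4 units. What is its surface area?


Shape: rectangular prism
l = 11 units, w = 10 units, h = 10.4 units
Formula: SA = 2(lw + lh + wh)
lw = 110, lh = 114.4, wh = 104
lw + lh + wh = 328.4
SA = 2 * 328.4
SA = 656.8
656.8 units^2


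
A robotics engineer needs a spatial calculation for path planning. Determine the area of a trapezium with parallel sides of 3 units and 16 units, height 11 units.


Shape: trapezoid
Parallel sides a = 3 units, b = 16 units; Height h = 11 units
Formula: A = (a + b) * h / 2
a + b = 3 + 16 = 19
A = 19 * 11 / 2
A = 209 / 2
A = 104.5
104.5 units^2


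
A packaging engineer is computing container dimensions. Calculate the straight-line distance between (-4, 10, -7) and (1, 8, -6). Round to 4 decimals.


3D distance between two points
P1 = (-4, 10, -7), P2 = (1, 8, -6)
Formula: d = sqrt((x2-x1)^2 + (y2-y1)^2 + (z2-z1)^2)
dx = 1 - -4 = 5
dy = 8 - 10 = -2
dz = -6 - -7 = 1
dx^2 + dy^2 + dz^2 = 25 + 4 + 1 = 30
d = sqrt(30)
d = 5.4772
5.4772 units


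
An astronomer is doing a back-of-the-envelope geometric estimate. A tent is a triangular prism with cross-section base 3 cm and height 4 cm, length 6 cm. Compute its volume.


Shape: triangular prism
Triangle base = 3 cm, triangle height = 4 cm, prism length L = 6 cm
Formula: V = (1/2 * b * h_tri) * L
Cross-section area = 0.5 * 3 * 4 = 6
V = 6 * 6
V = 36
36 cm^3


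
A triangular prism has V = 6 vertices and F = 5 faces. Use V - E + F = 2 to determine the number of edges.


Polyhedron: triangular prism
Euler's formula for convex polyhedra: V - E + F = 2
Given: V = 6 vertices and F = 5 faces
Solve for E:
E = V + F - 2 = 6 + 5 - 2 = 9
9 edges


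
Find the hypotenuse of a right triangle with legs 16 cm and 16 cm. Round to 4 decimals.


Shape: right triangle
Legs a = 16 cm, b = 16 cm
Formula: c = sqrt(a^2 + b^2)
a^2 = 256, b^2 = 256
a^2 + b^2 = 512
c = sqrt(512)
c = 22.6274
22.6274 cm


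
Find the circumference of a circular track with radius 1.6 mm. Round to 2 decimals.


Shape: circle
Radius r = 1.6 mm
Formula: C = 2 * pi * r
C = 2 * pi * 1.6
C = 3.2 * pi
C = 10.05
10.05 mm


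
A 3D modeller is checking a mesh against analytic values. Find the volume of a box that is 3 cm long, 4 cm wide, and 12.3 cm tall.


Shape: rectangular prism
l = 3 cm, w = 4 cm, h = 12.3 cm
Formula: V = l * w * h
V = 3 * 4 * 12.3
V = 12 * 12.3
V = 147.6
147.6 cm^3


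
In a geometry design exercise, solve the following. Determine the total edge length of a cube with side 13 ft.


Shape: cube
Side s = 13 ft
A cube has 12 edges, all equal.
Formula: total edge length = 12 * s
Total = 12 * 13
Total = 156
156 ft


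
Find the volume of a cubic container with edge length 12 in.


Shape: cube
Side s = 12 in
Formula: V = s^3
V = 12 * 12 * 12
V = 144 * 12
V = 1728
1728 in^3


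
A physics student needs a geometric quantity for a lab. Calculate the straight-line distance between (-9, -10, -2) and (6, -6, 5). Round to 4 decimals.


3D distance between two points
P1 = (-9, -10, -2), P2 = (6, -6, 5)
Formula: d = sqrt((x2-x1)^2 + (y2-y1)^2 + (z2-z1)^2)
dx = 6 - -9 = 15
dy = -6 - -10 = 4
dz = 5 - -2 = 7
dx^2 + dy^2 + dz^2 = 225 + 16 + 49 = 290
d = sqrt(290)
d = 17.0294
17.0294 units


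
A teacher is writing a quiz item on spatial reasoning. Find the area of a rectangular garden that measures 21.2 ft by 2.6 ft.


Shape: rectangle
Length l = 21.2 ft, Width w = 2.6 ft
Formula: A = l * w
A = 21.2 * 2.6
A = 55.12
55.12 ft^2


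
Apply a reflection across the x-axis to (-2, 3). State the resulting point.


Transformation: reflection
Original point: (-2, 3)
Rule for reflection over the x-axis: (x, y) -> (x, -y)
Apply: (-2, 3) -> (-2, -3)
(-2, -3)


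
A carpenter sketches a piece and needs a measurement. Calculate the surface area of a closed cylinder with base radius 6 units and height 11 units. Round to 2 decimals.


Shape: closed cylinder
Radius r = 6 units, Height h = 11 units
Formula: SA = 2*pi*r^2 + 2*pi*r*h = 2*pi*r*(r + h)
r + h = 17
2 * r * (r + h) = 2 * 6 * 17 = 204
SA = 204 * pi
SA = 640.88
640.88 units^2


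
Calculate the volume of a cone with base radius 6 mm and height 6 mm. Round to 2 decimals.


Shape: cone
Radius r = 6 mm, Height h = 6 mm
Formula: V = (1/3) * pi * r^2 * h
r^2 = 36
pi * r^2 * h = pi * 36 * 6 = 216 * pi
V = 216 * pi / 3
V = 226.19
226.19 mm^3


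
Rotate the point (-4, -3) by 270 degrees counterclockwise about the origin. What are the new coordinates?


Transformation: rotation about the origin
Original point: (-4, -3)
Rule for 270 deg counterclockwise: (x, y) -> (y, -x)
Apply: (-4, -3) -> (-3, 4)
(-3, 4)


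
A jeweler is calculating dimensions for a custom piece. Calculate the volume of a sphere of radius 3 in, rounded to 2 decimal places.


Shape: sphere
Radius r = 3 in
Formula: V = (4/3) * pi * r^3
r^3 = 27
(4/3) * 27 = 36
V = 36 * pi
V = 113.1
113.1 in^3


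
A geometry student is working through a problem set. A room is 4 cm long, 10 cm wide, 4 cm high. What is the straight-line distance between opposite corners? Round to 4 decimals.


Shape: rectangular box (space diagonal)
l = 4 cm, w = 10 cm, h = 4 cm
Visualize: the diagonal of the base, then a right triangle with that diagonal and the height.
Formula: d = sqrt(l^2 + w^2 + h^2)
l^2 + w^2 + h^2 = 16 + 100 + 16 = 132
d = sqrt(132)
d = 11.4891
11.4891 cm


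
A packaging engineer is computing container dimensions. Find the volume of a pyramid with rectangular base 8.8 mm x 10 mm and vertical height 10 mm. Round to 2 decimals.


Shape: rectangular pyramid
Base: 8.8 mm x 10 mm, Height h = 10 mm
Formula: V = (1/3) * base_area * h
base_area = 8.8 * 10 = 88
base_area * h = 88 * 10 = 880
V = 880 / 3
V = 293.33
293.33 mm^3


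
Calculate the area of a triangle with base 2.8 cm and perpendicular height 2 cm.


Shape: triangle
Base b = 2.8 cm, Height h = 2 cm
Formula: A = (1/2) * b * h
A = 0.5 * 2.8 * 2
A = 0.5 * 5.6
A = 2.8
2.8 cm^2


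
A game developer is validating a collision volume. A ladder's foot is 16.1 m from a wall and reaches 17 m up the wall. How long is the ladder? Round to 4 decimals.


Shape: right triangle
Legs a = 16.1 m, b = 17 m
Formula: c = sqrt(a^2 + b^2)
a^2 = 259.21, b^2 = 289
a^2 + b^2 = 548.21
c = sqrt(548.21)
c = 23.4139
23.4139 m


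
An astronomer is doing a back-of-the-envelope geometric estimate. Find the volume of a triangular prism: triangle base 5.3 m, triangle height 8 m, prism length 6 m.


Shape: triangular prism
Triangle base = 5.3 m, triangle height = 8 m, prism length L = 6 m
Formula: V = (1/2 * b * h_tri) * L
Cross-section area = 0.5 * 5.3 * 8 = 21.2
V = 21.2 * 6
V = 127.2
127.2 m^3


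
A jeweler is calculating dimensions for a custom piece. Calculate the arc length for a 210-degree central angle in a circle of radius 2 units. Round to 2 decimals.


Shape: circular arc
Radius r = 2 units, Angle = 210 degrees
Formula: L = (angle/360) * 2 * pi * r
2 * pi * r = 4 * pi
L = (210/360) * 4 * pi
L = 2.333333 * pi
L = 7.33
7.33 units


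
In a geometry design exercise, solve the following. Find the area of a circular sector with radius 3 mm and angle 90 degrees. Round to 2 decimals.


Shape: circular sector
Radius r = 3 mm, Angle = 90 degrees
Formula: A = (angle/360) * pi * r^2
r^2 = 9
Fraction of circle = 90/360
A = (90/360) * pi * 9
A = 2.25 * pi
A = 7.07
7.07 mm^2


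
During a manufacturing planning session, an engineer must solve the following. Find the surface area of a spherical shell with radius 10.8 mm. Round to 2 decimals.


Shape: sphere
Radius r = 10.8 mm
Formula: SA = 4 * pi * r^2
r^2 = 116.64
SA = 4 * pi * 116.64
SA = 466.56 * pi
SA = 1465.74
1465.74 mm^2


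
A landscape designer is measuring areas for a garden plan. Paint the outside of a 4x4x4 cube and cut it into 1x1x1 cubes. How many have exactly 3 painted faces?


Large cube: 4 x 4 x 4, cut into unit cubes.
Cubes with 3 painted faces are at the corners. A cube always has 8 corners.
Count = 8
8 unit cubes


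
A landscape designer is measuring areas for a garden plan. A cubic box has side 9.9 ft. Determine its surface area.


Shape: cube
Side s = 9.9 ft
A cube has 6 square faces.
Formula: SA = 6 * s^2
s^2 = 98.01
SA = 6 * 98.01
SA = 588.06
588.06 ft^2


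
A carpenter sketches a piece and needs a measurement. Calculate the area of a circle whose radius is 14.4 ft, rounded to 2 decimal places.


Shape: circle
Radius r = 14.4 ft
Formula: A = pi * r^2
r^2 = 14.4^2 = 207.36
A = pi * 207.36
A = 651.44
651.44 ft^2


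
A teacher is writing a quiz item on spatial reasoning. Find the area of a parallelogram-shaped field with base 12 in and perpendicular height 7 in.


Shape: parallelogram
Base b = 12 in, Height h = 7 in
Formula: A = b * h
A = 12 * 7
A = 84
84 in^2


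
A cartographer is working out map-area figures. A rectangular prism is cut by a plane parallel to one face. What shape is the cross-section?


Solid: rectangular prism
Cutting plane: parallel to one face
Visualize the intersection of the plane with the solid's surface.
The boundary of the cut region is a rectangle.
rectangle


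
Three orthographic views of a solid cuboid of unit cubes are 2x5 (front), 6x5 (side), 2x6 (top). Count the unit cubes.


Orthographic views of a solid rectangular block:
Front view 2 x 5 -> length = 2, height = 5
Side view 6 x 5 -> width = 6, height = 5 (consistent)
Top view 2 x 6 -> confirms length = 2, width = 6
The block is 2 x 6 x 5.
Total unit cubes = 2 * 6 * 5 = 60
60 unit cubes


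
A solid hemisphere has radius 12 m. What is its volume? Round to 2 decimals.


Shape: hemisphere (half of a sphere)
Radius r = 12 m
Formula: V = (1/2) * (4/3) * pi * r^3 = (2/3) * pi * r^3
r^3 = 1728
(2/3) * 1728 = 1152
V = 1152 * pi
V = 3619.11
3619.11 m^3


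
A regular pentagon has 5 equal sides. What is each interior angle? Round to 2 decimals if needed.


Shape: regular pentagon (5 sides)
Formula: interior angle = (n - 2) * 180 / n
(n - 2) = 3
(n - 2) * 180 = 540
angle = 540 / 5
angle = 108
108 degrees


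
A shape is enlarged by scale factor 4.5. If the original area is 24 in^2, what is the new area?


Linear scale factor k = 4.5
Original area = 24 in^2
Rule: under a linear scaling by k, areas scale by k^2.
k^2 = 4.5^2 = 20.25
New area = 24 * 20.25
New area = 486
486 in^2


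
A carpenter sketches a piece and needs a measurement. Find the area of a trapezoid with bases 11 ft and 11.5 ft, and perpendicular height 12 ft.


Shape: trapezoid
Parallel sides a = 11 ft, b = 11.5 ft; Height h = 12 ft
Formula: A = (a + b) * h / 2
a + b = 11 + 11.5 = 22.5
A = 22.5 * 12 / 2
A = 270 / 2
A = 135
135 ft^2


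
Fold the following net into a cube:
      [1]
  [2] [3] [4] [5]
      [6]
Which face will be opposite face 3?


Net: cross layout. Take square 3 as the base (bottom).
Fold the four squares in the horizontal row up around 3: 2 -> left, 4 -> right, 5 wraps to the top.
Fold 1 and 6 up from 3: 1 -> back, 6 -> front.
Opposite pairs are therefore: (1, 6), (2, 4), (3, 5).
Face 3 is opposite face 5.
face 5


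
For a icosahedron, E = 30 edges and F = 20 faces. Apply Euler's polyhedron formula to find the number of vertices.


Polyhedron: icosahedron
Euler's formula for convex polyhedra: V - E + F = 2
Given: E = 30 edges and F = 20 faces
Solve for V:
V = 2 + E - F = 2 + 30 - 20 = 12
12 vertices


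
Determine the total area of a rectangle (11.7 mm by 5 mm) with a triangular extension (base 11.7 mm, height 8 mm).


Composite shape: rectangle + triangle
Rectangle area = 11.7 * 5 = 58.5
Triangle area = 0.5 * 11.7 * 8 = 46.8
Total = 58.5 + 46.8
Total = 105.3
105.3 mm^2


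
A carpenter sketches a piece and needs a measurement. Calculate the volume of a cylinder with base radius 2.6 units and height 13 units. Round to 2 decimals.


Shape: cylinder
Radius r = 2.6 units, Height h = 13 units
Formula: V = pi * r^2 * h
r^2 = 6.76
V = pi * 6.76 * 13
V = 87.88 * pi
V = 276.08
276.08 units^3


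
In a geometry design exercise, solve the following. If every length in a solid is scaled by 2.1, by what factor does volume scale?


Linear scale factor k = 2.1
Rule: under a linear scaling by k, volumes scale by k^3.
k^3 = 2.1 * 2.1 * 2.1
k^3 = 4.41 * 2.1
k^3 = 9.261
Volume scales by a factor of 9.261.
9.261 (dimensionless)


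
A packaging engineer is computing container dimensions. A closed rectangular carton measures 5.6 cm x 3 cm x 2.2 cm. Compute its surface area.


Shape: rectangular prism
l = 5.6 cm, w = 3 cm, h = 2.2 cm
Formula: SA = 2(lw + lh + wh)
lw = 16.8, lh = 12.32, wh = 6.6
lw + lh + wh = 35.72
SA = 2 * 35.72
SA = 71.44
71.44 cm^2


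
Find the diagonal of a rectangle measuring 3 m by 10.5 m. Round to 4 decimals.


Shape: rectangle (diagonal via Pythagoras)
Sides: 3 m and 10.5 m
Formula: d = sqrt(l^2 + w^2)
l^2 = 9, w^2 = 110.25
l^2 + w^2 = 119.25
d = sqrt(119.25)
d = 10.9202
10.9202 m


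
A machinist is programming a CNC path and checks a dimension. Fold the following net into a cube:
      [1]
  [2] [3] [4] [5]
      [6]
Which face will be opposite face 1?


Net: cross layout. Take square 3 as the base (bottom).
Fold the four squares in the horizontal row up around 3: 2 -> left, 4 -> right, 5 wraps to the top.
Fold 1 and 6 up from 3: 1 -> back, 6 -> front.
Opposite pairs are therefore: (1, 6), (2, 4), (3, 5).
Face 1 is opposite face 6.
face 6


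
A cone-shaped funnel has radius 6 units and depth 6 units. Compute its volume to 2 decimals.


Shape: cone
Radius r = 6 units, Height h = 6 units
Formula: V = (1/3) * pi * r^2 * h
r^2 = 36
pi * r^2 * h = pi * 36 * 6 = 216 * pi
V = 216 * pi / 3
V = 226.19
226.19 units^3


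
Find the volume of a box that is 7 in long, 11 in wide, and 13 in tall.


Shape: rectangular prism
l = 7 in, w = 11 in, h = 13 in
Formula: V = l * w * h
V = 7 * 11 * 13
V = 77 * 13
V = 1001
1001 in^3


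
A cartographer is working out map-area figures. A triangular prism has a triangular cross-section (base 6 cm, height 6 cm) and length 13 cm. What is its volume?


Shape: triangular prism
Triangle base = 6 cm, triangle height = 6 cm, prism length L = 13 cm
Formula: V = (1/2 * b * h_tri) * L
Cross-section area = 0.5 * 6 * 6 = 18
V = 18 * 13
V = 234
234 cm^3


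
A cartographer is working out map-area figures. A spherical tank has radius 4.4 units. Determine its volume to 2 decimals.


Shape: sphere
Radius r = 4.4 units
Formula: V = (4/3) * pi * r^3
r^3 = 85.184
(4/3) * 85.184 = 113.578667
V = 113.578667 * pi
V = 356.82
356.82 units^3


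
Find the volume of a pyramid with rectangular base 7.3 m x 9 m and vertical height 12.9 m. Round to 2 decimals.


Shape: rectangular pyramid
Base: 7.3 m x 9 m, Height h = 12.9 m
Formula: V = (1/3) * base_area * h
base_area = 7.3 * 9 = 65.7
base_area * h = 65.7 * 12.9 = 847.53
V = 847.53 / 3
V = 282.51
282.51 m^3


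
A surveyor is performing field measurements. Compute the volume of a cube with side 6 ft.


Shape: cube
Side s = 6 ft
Formula: V = s^3
V = 6 * 6 * 6
V = 36 * 6
V = 216
216 ft^3


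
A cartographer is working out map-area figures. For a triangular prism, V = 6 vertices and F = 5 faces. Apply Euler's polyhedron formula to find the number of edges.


Polyhedron: triangular prism
Euler's formula for convex polyhedra: V - E + F = 2
Given: V = 6 vertices and F = 5 faces
Solve for E:
E = V + F - 2 = 6 + 5 - 2 = 9
9 edges


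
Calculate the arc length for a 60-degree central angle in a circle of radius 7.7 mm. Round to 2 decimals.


Shape: circular arc
Radius r = 7.7 mm, Angle = 60 degrees
Formula: L = (angle/360) * 2 * pi * r
2 * pi * r = 15.4 * pi
L = (60/360) * 15.4 * pi
L = 2.566667 * pi
L = 8.06
8.06 mm


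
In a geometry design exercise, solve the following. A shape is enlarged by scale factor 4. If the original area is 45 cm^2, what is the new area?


Linear scale factor k = 4
Original area = 45 cm^2
Rule: under a linear scaling by k, areas scale by k^2.
k^2 = 4^2 = 16
New area = 45 * 16
New area = 720
720 cm^2


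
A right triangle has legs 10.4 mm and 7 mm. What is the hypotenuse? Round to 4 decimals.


Shape: right triangle
Legs a = 10.4 mm, b = 7 mm
Formula: c = sqrt(a^2 + b^2)
a^2 = 108.16, b^2 = 49
a^2 + b^2 = 157.16
c = sqrt(157.16)
c = 12.5363
12.5363 mm


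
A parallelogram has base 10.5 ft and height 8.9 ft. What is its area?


Shape: parallelogram
Base b = 10.5 ft, Height h = 8.9 ft
Formula: A = b * h
A = 10.5 * 8.9
A = 93.45
93.45 ft^2


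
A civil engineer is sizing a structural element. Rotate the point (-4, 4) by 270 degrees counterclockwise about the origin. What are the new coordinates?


Transformation: rotation about the origin
Original point: (-4, 4)
Rule for 270 deg counterclockwise: (x, y) -> (y, -x)
Apply: (-4, 4) -> (4, 4)
(4, 4)


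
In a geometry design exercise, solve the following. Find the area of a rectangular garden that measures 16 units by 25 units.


Shape: rectangle
Length l = 16 units, Width w = 25 units
Formula: A = l * w
A = 16 * 25
A = 400
400 units^2


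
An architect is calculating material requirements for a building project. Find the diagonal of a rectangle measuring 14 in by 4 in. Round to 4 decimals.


Shape: rectangle (diagonal via Pythagoras)
Sides: 14 in and 4 in
Formula: d = sqrt(l^2 + w^2)
l^2 = 196, w^2 = 16
l^2 + w^2 = 212
d = sqrt(212)
d = 14.5602
14.5602 in


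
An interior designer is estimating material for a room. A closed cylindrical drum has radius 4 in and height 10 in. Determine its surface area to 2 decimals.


Shape: closed cylinder
Radius r = 4 in, Height h = 10 in
Formula: SA = 2*pi*r^2 + 2*pi*r*h = 2*pi*r*(r + h)
r + h = 14
2 * r * (r + h) = 2 * 4 * 14 = 112
SA = 112 * pi
SA = 351.86
351.86 in^2


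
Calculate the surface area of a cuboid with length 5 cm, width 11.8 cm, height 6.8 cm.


Shape: rectangular prism
l = 5 cm, w = 11.8 cm, h = 6.8 cm
Formula: SA = 2(lw + lh + wh)
lw = 59, lh = 34, wh = 80.24
lw + lh + wh = 173.24
SA = 2 * 173.24
SA = 346.48
346.48 cm^2


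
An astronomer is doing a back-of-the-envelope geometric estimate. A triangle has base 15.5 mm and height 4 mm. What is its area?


Shape: triangle
Base b = 15.5 mm, Height h = 4 mm
Formula: A = (1/2) * b * h
A = 0.5 * 15.5 * 4
A = 0.5 * 62
A = 31
31 mm^2


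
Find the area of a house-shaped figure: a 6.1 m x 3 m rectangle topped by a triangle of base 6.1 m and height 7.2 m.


Composite shape: rectangle + triangle
Rectangle area = 6.1 * 3 = 18.3
Triangle area = 0.5 * 6.1 * 7.2 = 21.96
Total = 18.3 + 21.96
Total = 40.26
40.26 m^2


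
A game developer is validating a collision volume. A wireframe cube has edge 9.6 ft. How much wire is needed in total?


Shape: cube
Side s = 9.6 ft
A cube has 12 edges, all equal.
Formula: total edge length = 12 * s
Total = 12 * 9.6
Total = 115.2
115.2 ft


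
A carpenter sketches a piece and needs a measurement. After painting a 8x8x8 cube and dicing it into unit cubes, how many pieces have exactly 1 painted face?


Large cube: 8 x 8 x 8, cut into unit cubes.
n = 8, so n - 2 = 6
Cubes with 1 painted face lie in the interior of each face.
A cube has 6 faces; each contributes (n - 2)^2 = 36 such cubes.
Count = 6 * 36 = 216
216 unit cubes


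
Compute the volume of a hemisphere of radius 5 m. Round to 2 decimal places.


Shape: hemisphere (half of a sphere)
Radius r = 5 m
Formula: V = (1/2) * (4/3) * pi * r^3 = (2/3) * pi * r^3
r^3 = 125
(2/3) * 125 = 83.333333
V = 83.333333 * pi
V = 261.8
261.8 m^3


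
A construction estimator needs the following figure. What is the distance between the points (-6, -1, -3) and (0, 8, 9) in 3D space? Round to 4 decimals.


3D distance between two points
P1 = (-6, -1, -3), P2 = (0, 8, 9)
Formula: d = sqrt((x2-x1)^2 + (y2-y1)^2 + (z2-z1)^2)
dx = 0 - -6 = 6
dy = 8 - -1 = 9
dz = 9 - -3 = 12
dx^2 + dy^2 + dz^2 = 36 + 81 + 144 = 261
d = sqrt(261)
d = 16.1555
16.1555 units


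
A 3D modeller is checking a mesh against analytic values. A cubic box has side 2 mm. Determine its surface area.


Shape: cube
Side s = 2 mm
A cube has 6 square faces.
Formula: SA = 6 * s^2
s^2 = 4
SA = 6 * 4
SA = 24
24 mm^2


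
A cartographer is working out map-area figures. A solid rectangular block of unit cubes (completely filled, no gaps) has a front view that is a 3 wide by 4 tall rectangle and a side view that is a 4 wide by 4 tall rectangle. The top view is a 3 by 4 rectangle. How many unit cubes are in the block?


Orthographic views of a solid rectangular block:
Front view 3 x 4 -> length = 3, height = 4
Side view 4 x 4 -> width = 4, height = 4 (consistent)
Top view 3 x 4 -> confirms length = 3, width = 4
The block is 3 x 4 x 4.
Total unit cubes = 3 * 4 * 4 = 48
48 unit cubes


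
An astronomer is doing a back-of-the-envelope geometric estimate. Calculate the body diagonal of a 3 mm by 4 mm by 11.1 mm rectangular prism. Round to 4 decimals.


Shape: rectangular box (space diagonal)
l = 3 mm, w = 4 mm, h = 11.1 mm
Visualize: the diagonal of the base, then a right triangle with that diagonal and the height.
Formula: d = sqrt(l^2 + w^2 + h^2)
l^2 + w^2 + h^2 = 9 + 16 + 123.21 = 148.21
d = sqrt(148.21)
d = 12.1742
12.1742 mm


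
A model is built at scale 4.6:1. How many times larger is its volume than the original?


Linear scale factor k = 4.6
Rule: under a linear scaling by k, volumes scale by k^3.
k^3 = 4.6 * 4.6 * 4.6
k^3 = 21.16 * 4.6
k^3 = 97.336
Volume scales by a factor of 97.336.
97.336 (dimensionless)


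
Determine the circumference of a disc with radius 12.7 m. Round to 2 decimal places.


Shape: circle
Radius r = 12.7 m
Formula: C = 2 * pi * r
C = 2 * pi * 12.7
C = 25.4 * pi
C = 79.8
79.8 m


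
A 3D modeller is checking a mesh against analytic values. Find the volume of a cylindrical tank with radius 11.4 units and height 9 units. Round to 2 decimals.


Shape: cylinder
Radius r = 11.4 units, Height h = 9 units
Formula: V = pi * r^2 * h
r^2 = 129.96
V = pi * 129.96 * 9
V = 1169.64 * pi
V = 3674.53
3674.53 units^3


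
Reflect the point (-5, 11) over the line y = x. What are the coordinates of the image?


Transformation: reflection
Original point: (-5, 11)
Rule for reflection over y = x: (x, y) -> (y, x)
Apply: (-5, 11) -> (11, -5)
(11, -5)


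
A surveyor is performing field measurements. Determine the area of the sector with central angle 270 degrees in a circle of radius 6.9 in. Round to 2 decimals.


Shape: circular sector
Radius r = 6.9 in, Angle = 270 degrees
Formula: A = (angle/360) * pi * r^2
r^2 = 47.61
Fraction of circle = 270/360
A = (270/360) * pi * 47.61
A = 35.7075 * pi
A = 112.18
112.18 in^2


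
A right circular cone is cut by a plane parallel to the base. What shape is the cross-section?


Solid: right circular cone
Cutting plane: parallel to the base
Visualize the intersection of the plane with the solid's surface.
The boundary of the cut region is a circle.
circle


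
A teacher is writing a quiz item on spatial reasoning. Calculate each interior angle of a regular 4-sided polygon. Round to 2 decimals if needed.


Shape: regular square (4 sides)
Formula: interior angle = (n - 2) * 180 / n
(n - 2) = 2
(n - 2) * 180 = 360
angle = 360 / 4
angle = 90
90 degrees


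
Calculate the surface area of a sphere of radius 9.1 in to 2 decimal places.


Shape: sphere
Radius r = 9.1 in
Formula: SA = 4 * pi * r^2
r^2 = 82.81
SA = 4 * pi * 82.81
SA = 331.24 * pi
SA = 1040.62
1040.62 in^2


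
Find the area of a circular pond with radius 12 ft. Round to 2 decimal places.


Shape: circle
Radius r = 12 ft
Formula: A = pi * r^2
r^2 = 12^2 = 144
A = pi * 144
A = 452.39
452.39 ft^2


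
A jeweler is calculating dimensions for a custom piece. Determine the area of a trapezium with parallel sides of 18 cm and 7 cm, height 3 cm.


Shape: trapezoid
Parallel sides a = 18 cm, b = 7 cm; Height h = 3 cm
Formula: A = (a + b) * h / 2
a + b = 18 + 7 = 25
A = 25 * 3 / 2
A = 75 / 2
A = 37.5
37.5 cm^2


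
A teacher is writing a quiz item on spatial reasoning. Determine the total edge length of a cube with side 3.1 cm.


Shape: cube
Side s = 3.1 cm
A cube has 12 edges, all equal.
Formula: total edge length = 12 * s
Total = 12 * 3.1
Total = 37.2
37.2 cm


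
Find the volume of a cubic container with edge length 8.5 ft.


Shape: cube
Side s = 8.5 ft
Formula: V = s^3
V = 8.5 * 8.5 * 8.5
V = 72.25 * 8.5
V = 614.125
614.125 ft^3


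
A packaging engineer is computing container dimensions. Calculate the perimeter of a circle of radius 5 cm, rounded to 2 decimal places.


Shape: circle
Radius r = 5 cm
Formula: C = 2 * pi * r
C = 2 * pi * 5
C = 10 * pi
C = 31.42
31.42 cm


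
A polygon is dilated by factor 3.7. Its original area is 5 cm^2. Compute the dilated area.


Linear scale factor k = 3.7
Original area = 5 cm^2
Rule: under a linear scaling by k, areas scale by k^2.
k^2 = 3.7^2 = 13.69
New area = 5 * 13.69
New area = 68.45
68.45 cm^2


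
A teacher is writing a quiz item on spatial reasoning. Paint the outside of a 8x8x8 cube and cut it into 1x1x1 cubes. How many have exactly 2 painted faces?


Large cube: 8 x 8 x 8, cut into unit cubes.
n = 8, so n - 2 = 6
Cubes with 2 painted faces lie along the edges, excluding corners.
A cube has 12 edges; each contributes (n - 2) = 6 such cubes.
Count = 12 * 6 = 72
72 unit cubes


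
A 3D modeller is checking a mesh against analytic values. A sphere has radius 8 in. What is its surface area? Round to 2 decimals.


Shape: sphere
Radius r = 8 in
Formula: SA = 4 * pi * r^2
r^2 = 64
SA = 4 * pi * 64
SA = 256 * pi
SA = 804.25
804.25 in^2


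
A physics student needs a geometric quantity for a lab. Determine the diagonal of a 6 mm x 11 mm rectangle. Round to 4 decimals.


Shape: rectangle (diagonal via Pythagoras)
Sides: 6 mm and 11 mm
Formula: d = sqrt(l^2 + w^2)
l^2 = 36, w^2 = 121
l^2 + w^2 = 157
d = sqrt(157)
d = 12.53
12.53 mm


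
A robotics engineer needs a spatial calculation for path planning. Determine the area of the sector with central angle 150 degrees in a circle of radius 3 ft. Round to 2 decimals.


Shape: circular sector
Radius r = 3 ft, Angle = 150 degrees
Formula: A = (angle/360) * pi * r^2
r^2 = 9
Fraction of circle = 150/360
A = (150/360) * pi * 9
A = 3.75 * pi
A = 11.78
11.78 ft^2


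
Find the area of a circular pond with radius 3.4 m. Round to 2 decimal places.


Shape: circle
Radius r = 3.4 m
Formula: A = pi * r^2
r^2 = 3.4^2 = 11.56
A = pi * 11.56
A = 36.32
36.32 m^2


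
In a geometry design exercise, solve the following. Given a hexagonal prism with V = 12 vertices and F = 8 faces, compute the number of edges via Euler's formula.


Polyhedron: hexagonal prism
Euler's formula for convex polyhedra: V - E + F = 2
Given: V = 12 vertices and F = 8 faces
Solve for E:
E = V + F - 2 = 12 + 8 - 2 = 18
18 edges


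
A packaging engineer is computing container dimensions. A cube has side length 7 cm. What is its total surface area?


Shape: cube
Side s = 7 cm
A cube has 6 square faces.
Formula: SA = 6 * s^2
s^2 = 49
SA = 6 * 49
SA = 294
294 cm^2


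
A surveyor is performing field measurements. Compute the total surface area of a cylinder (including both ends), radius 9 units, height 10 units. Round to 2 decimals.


Shape: closed cylinder
Radius r = 9 units, Height h = 10 units
Formula: SA = 2*pi*r^2 + 2*pi*r*h = 2*pi*r*(r + h)
r + h = 19
2 * r * (r + h) = 2 * 9 * 19 = 342
SA = 342 * pi
SA = 1074.42
1074.42 units^2


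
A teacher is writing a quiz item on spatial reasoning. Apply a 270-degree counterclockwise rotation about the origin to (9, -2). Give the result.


Transformation: rotation about the origin
Original point: (9, -2)
Rule for 270 deg counterclockwise: (x, y) -> (y, -x)
Apply: (9, -2) -> (-2, -9)
(-2, -9)


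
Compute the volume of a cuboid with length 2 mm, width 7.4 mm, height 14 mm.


Shape: rectangular prism
l = 2 mm, w = 7.4 mm, h = 14 mm
Formula: V = l * w * h
V = 2 * 7.4 * 14
V = 14.8 * 14
V = 207.2
207.2 mm^3


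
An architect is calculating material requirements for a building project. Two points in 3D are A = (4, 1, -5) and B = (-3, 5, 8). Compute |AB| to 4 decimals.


3D distance between two points
P1 = (4, 1, -5), P2 = (-3, 5, 8)
Formula: d = sqrt((x2-x1)^2 + (y2-y1)^2 + (z2-z1)^2)
dx = -3 - 4 = -7
dy = 5 - 1 = 4
dz = 8 - -5 = 13
dx^2 + dy^2 + dz^2 = 49 + 16 + 169 = 234
d = sqrt(234)
d = 15.2971
15.2971 units


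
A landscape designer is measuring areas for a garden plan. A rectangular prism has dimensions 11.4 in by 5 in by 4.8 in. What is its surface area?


Shape: rectangular prism
l = 11.4 in, w = 5 in, h = 4.8 in
Formula: SA = 2(lw + lh + wh)
lw = 57, lh = 54.72, wh = 24
lw + lh + wh = 135.72
SA = 2 * 135.72
SA = 271.44
271.44 in^2


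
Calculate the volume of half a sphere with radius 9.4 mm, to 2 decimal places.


Shape: hemisphere (half of a sphere)
Radius r = 9.4 mm
Formula: V = (1/2) * (4/3) * pi * r^3 = (2/3) * pi * r^3
r^3 = 830.584
(2/3) * 830.584 = 553.722667
V = 553.722667 * pi
V = 1739.57
1739.57 mm^3


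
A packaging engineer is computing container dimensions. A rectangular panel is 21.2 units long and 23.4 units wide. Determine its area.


Shape: rectangle
Length l = 21.2 units, Width w = 23.4 units
Formula: A = l * w
A = 21.2 * 23.4
A = 496.08
496.08 units^2


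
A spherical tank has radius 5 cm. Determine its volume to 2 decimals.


Shape: sphere
Radius r = 5 cm
Formula: V = (4/3) * pi * r^3
r^3 = 125
(4/3) * 125 = 166.666667
V = 166.666667 * pi
V = 523.6
523.6 cm^3


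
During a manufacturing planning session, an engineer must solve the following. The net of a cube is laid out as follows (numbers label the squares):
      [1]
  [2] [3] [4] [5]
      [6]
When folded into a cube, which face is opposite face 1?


Net: cross layout. Take square 3 as the base (bottom).
Fold the four squares in the horizontal row up around 3: 2 -> left, 4 -> right, 5 wraps to the top.
Fold 1 and 6 up from 3: 1 -> back, 6 -> front.
Opposite pairs are therefore: (1, 6), (2, 4), (3, 5).
Face 1 is opposite face 6.
face 6


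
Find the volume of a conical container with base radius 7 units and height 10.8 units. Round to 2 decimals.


Shape: cone
Radius r = 7 units, Height h = 10.8 units
Formula: V = (1/3) * pi * r^2 * h
r^2 = 49
pi * r^2 * h = pi * 49 * 10.8 = 529.2 * pi
V = 529.2 * pi / 3
V = 554.18
554.18 units^3


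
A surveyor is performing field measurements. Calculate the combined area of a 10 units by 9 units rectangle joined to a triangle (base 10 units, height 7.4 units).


Composite shape: rectangle + triangle
Rectangle area = 10 * 9 = 90
Triangle area = 0.5 * 10 * 7.4 = 37
Total = 90 + 37
Total = 127
127 units^2


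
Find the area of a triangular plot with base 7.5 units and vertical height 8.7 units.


Shape: triangle
Base b = 7.5 units, Height h = 8.7 units
Formula: A = (1/2) * b * h
A = 0.5 * 7.5 * 8.7
A = 0.5 * 65.25
A = 32.625
32.625 units^2


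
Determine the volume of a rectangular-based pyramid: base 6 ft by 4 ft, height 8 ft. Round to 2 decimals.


Shape: rectangular pyramid
Base: 6 ft x 4 ft, Height h = 8 ft
Formula: V = (1/3) * base_area * h
base_area = 6 * 4 = 24
base_area * h = 24 * 8 = 192
V = 192 / 3
V = 64
64 ft^3


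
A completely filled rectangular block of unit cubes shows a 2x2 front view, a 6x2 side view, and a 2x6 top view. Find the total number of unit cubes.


Orthographic views of a solid rectangular block:
Front view 2 x 2 -> length = 2, height = 2
Side view 6 x 2 -> width = 6, height = 2 (consistent)
Top view 2 x 6 -> confirms length = 2, width = 6
The block is 2 x 6 x 2.
Total unit cubes = 2 * 6 * 2 = 24
24 unit cubes


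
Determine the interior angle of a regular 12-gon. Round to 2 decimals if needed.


Shape: regular dodecagon (12 sides)
Formula: interior angle = (n - 2) * 180 / n
(n - 2) = 10
(n - 2) * 180 = 1800
angle = 1800 / 12
angle = 150
150 degrees


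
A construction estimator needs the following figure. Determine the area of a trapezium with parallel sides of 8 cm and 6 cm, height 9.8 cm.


Shape: trapezoid
Parallel sides a = 8 cm, b = 6 cm; Height h = 9.8 cm
Formula: A = (a + b) * h / 2
a + b = 8 + 6 = 14
A = 14 * 9.8 / 2
A = 137.2 / 2
A = 68.6
68.6 cm^2


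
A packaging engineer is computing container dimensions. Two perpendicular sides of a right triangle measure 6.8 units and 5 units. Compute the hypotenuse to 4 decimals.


Shape: right triangle
Legs a = 6.8 units, b = 5 units
Formula: c = sqrt(a^2 + b^2)
a^2 = 46.24, b^2 = 25
a^2 + b^2 = 71.24
c = sqrt(71.24)
c = 8.4404
8.4404 units


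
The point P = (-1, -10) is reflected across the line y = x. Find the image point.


Transformation: reflection
Original point: (-1, -10)
Rule for reflection over y = x: (x, y) -> (y, x)
Apply: (-1, -10) -> (-10, -1)
(-10, -1)


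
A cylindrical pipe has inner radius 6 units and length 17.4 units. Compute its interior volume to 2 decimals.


Shape: cylinder
Radius r = 6 units, Height h = 17.4 units
Formula: V = pi * r^2 * h
r^2 = 36
V = pi * 36 * 17.4
V = 626.4 * pi
V = 1967.89
1967.89 units^3


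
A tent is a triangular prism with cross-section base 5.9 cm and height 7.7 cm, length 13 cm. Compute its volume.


Shape: triangular prism
Triangle base = 5.9 cm, triangle height = 7.7 cm, prism length L = 13 cm
Formula: V = (1/2 * b * h_tri) * L
Cross-section area = 0.5 * 5.9 * 7.7 = 22.715
V = 22.715 * 13
V = 295.295
295.295 cm^3


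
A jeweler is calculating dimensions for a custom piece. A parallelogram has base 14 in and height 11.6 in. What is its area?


Shape: parallelogram
Base b = 14 in, Height h = 11.6 in
Formula: A = b * h
A = 14 * 11.6
A = 162.4
162.4 in^2


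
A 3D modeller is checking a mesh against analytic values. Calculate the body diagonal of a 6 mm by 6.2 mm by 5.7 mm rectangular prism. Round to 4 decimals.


Shape: rectangular box (space diagonal)
l = 6 mm, w = 6.2 mm, h = 5.7 mm
Visualize: the diagonal of the base, then a right triangle with that diagonal and the height.
Formula: d = sqrt(l^2 + w^2 + h^2)
l^2 + w^2 + h^2 = 36 + 38.44 + 32.49 = 106.93
d = sqrt(106.93)
d = 10.3407
10.3407 mm


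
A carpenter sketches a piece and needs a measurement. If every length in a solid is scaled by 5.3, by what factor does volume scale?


Linear scale factor k = 5.3
Rule: under a linear scaling by k, volumes scale by k^3.
k^3 = 5.3 * 5.3 * 5.3
k^3 = 28.09 * 5.3
k^3 = 148.877
Volume scales by a factor of 148.877.
148.877 (dimensionless)


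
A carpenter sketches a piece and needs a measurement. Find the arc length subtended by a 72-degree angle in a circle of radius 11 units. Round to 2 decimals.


Shape: circular arc
Radius r = 11 units, Angle = 72 degrees
Formula: L = (angle/360) * 2 * pi * r
2 * pi * r = 22 * pi
L = (72/360) * 22 * pi
L = 4.4 * pi
L = 13.82
13.82 units


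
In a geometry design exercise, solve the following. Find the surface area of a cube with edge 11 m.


Shape: cube
Side s = 11 m
A cube has 6 square faces.
Formula: SA = 6 * s^2
s^2 = 121
SA = 6 * 121
SA = 726
726 m^2


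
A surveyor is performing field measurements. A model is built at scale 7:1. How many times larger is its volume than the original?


Linear scale factor k = 7
Rule: under a linear scaling by k, volumes scale by k^3.
k^3 = 7 * 7 * 7
k^3 = 49 * 7
k^3 = 343
Volume scales by a factor of 343.
343 (dimensionless)


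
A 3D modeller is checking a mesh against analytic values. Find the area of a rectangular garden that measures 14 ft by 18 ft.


Shape: rectangle
Length l = 14 ft, Width w = 18 ft
Formula: A = l * w
A = 14 * 18
A = 252
252 ft^2


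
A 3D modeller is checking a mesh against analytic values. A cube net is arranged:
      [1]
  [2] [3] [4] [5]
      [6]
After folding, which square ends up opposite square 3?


Net: cross layout. Take square 3 as the base (bottom).
Fold the four squares in the horizontal row up around 3: 2 -> left, 4 -> right, 5 wraps to the top.
Fold 1 and 6 up from 3: 1 -> back, 6 -> front.
Opposite pairs are therefore: (1, 6), (2, 4), (3, 5).
Face 3 is opposite face 5.
face 5


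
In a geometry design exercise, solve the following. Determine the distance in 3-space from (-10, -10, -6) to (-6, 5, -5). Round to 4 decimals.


3D distance between two points
P1 = (-10, -10, -6), P2 = (-6, 5, -5)
Formula: d = sqrt((x2-x1)^2 + (y2-y1)^2 + (z2-z1)^2)
dx = -6 - -10 = 4
dy = 5 - -10 = 15
dz = -5 - -6 = 1
dx^2 + dy^2 + dz^2 = 16 + 225 + 1 = 242
d = sqrt(242)
d = 15.5563
15.5563 units


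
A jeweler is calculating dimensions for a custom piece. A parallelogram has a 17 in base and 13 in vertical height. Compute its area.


Shape: parallelogram
Base b = 17 in, Height h = 13 in
Formula: A = b * h
A = 17 * 13
A = 221
221 in^2


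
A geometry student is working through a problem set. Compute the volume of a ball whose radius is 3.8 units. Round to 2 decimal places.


Shape: sphere
Radius r = 3.8 units
Formula: V = (4/3) * pi * r^3
r^3 = 54.872
(4/3) * 54.872 = 73.162667
V = 73.162667 * pi
V = 229.85
229.85 units^3
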